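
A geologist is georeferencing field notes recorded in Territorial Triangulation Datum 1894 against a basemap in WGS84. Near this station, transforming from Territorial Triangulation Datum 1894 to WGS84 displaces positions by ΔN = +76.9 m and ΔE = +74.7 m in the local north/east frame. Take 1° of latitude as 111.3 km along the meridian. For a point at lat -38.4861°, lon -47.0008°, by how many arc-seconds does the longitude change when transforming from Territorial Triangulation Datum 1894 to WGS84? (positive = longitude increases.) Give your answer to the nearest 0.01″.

Δλ = 3.09″

At latitude -38.4861°, cos φ = 0.782759.
1° of longitude at this latitude = 111.3 × cos φ = 87.12 km, so Δλ = 74.7 / 87121.1 = 0.0008574° = 3.087″.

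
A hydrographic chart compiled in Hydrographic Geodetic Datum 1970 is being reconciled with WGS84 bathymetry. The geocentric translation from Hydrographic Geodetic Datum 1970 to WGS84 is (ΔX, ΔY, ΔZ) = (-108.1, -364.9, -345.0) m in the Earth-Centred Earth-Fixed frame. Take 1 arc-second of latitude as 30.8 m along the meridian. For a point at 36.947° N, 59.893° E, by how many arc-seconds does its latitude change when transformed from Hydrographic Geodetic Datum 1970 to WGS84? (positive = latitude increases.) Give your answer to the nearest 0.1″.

Δφ = -1.7″

sin φ = 0.601076, cos φ = 0.799192, sin λ = 0.865090, cos λ = 0.501616.
North component: ΔN = −sin φ cos λ·ΔX − sin φ sin λ·ΔY + cos φ·ΔZ = −(0.601076)(0.501616)(-108.1) − (0.601076)(0.865090)(-364.9) + (0.799192)(-345.0) = -53.39 m.
1° of latitude spans 3600 × 30.80 = 110880 m, so Δφ = -53.39 / 110880 × 3600 = -1.733″.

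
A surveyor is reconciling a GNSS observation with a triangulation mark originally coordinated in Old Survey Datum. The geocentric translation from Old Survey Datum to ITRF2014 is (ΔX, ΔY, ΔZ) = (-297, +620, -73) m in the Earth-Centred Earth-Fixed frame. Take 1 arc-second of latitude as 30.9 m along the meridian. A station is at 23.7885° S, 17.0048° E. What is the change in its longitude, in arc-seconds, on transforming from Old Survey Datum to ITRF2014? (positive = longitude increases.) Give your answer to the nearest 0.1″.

Δλ = 24.0″

sin φ = -0.403362, cos φ = 0.915041, sin λ = 0.292452, cos λ = 0.956280.
East component: ΔE = −sin λ·ΔX + cos λ·ΔY = −(0.292452)(-297) + (0.956280)(620) = 679.75 m.
1° of latitude spans 3600 × 30.90 = 111240 m; at latitude φ, 1° of longitude spans that × cos φ = 101789.1 m, so Δλ = 679.75 / 101789.1 × 3600 = 24.041″.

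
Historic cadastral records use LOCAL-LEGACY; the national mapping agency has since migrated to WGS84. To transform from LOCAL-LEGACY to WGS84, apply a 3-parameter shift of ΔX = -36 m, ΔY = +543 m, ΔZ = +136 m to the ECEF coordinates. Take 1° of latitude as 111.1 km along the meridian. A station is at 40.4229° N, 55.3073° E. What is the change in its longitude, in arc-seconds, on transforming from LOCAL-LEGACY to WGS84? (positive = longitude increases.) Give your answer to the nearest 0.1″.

sin φ = 0.648424, cos φ = 0.761279, sin λ = 0.822217, cos λ = 0.569175.
East component: ΔE = −sin λ·ΔX + cos λ·ΔY = −(0.822217)(-36) + (0.569175)(543) = 338.66 m.
1° of latitude spans 111100 m; at latitude φ, 1° of longitude spans that × cos φ = 84578.1 m, so Δλ = 338.66 / 84578.1 × 3600 = 14.415″.

Δλ = 14.4″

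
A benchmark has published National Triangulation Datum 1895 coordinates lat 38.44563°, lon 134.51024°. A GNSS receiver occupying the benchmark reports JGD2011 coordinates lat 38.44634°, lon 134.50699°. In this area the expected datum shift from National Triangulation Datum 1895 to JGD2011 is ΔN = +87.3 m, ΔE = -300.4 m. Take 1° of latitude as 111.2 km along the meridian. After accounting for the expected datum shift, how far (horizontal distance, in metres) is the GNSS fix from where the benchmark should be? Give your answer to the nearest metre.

Observed coordinate differences: Δφ = +0.00071°, Δλ = -0.00325°.
Converting to metres (1° lat = 111200 m, cos φ = 0.783199): observed ΔN = 79.0 m, observed ΔE = -283.0 m.
Subtracting the expected shift leaves a residual of 79.0 − (87.3) = -8.3 m north and -283.0 − (-300.4) = 17.4 m east.
Residual distance = √((-8.3)² + 17.4²) = 19.3 m.

19 m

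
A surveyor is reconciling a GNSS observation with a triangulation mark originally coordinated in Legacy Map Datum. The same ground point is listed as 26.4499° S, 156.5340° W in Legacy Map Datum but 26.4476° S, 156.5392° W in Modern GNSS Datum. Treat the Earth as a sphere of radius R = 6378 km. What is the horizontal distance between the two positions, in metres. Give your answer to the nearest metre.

578 m

Δφ = -26.4476° − -26.4499° = +0.0023°; Δλ = -156.5392° − -156.5340° = -0.0052°.
1° along a meridian = πR/180 = 111317 m.
ΔN = Δφ × 111317 = 256.0 m; ΔE = Δλ × 111317 × cos(-26.4499°) = -0.0052 × 111317 × 0.895324 = -518.3 m.
Distance = √(ΔE² + ΔN²) = √((-518.3)² + 256.0²) = 578.0 m.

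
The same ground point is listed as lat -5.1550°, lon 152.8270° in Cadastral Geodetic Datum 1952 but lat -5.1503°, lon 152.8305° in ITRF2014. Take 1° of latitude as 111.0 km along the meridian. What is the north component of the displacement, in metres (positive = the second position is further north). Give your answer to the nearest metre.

ΔN = 522 m

Δφ = -5.1503° − -5.1550° = +0.0047°; Δλ = 152.8305° − 152.8270° = +0.0035°.
ΔN = Δφ × 111000 = 521.7 m; ΔE = Δλ × 111000 × cos(-5.1550°) = +0.0035 × 111000 × 0.995955 = 386.9 m.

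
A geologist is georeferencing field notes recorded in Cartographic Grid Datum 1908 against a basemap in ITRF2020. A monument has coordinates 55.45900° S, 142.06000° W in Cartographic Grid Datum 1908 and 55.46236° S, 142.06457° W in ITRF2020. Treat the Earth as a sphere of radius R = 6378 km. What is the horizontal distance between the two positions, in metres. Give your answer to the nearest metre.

472 m

Δφ = -55.46236° − -55.45900° = -0.00336°; Δλ = -142.06457° − -142.06000° = -0.00457°.
1° along a meridian = πR/180 = 111317 m.
ΔN = Δφ × 111317 = -374.0 m; ΔE = Δλ × 111317 × cos(-55.45900°) = -0.00457 × 111317 × 0.566996 = -288.4 m.
Distance = √(ΔE² + ΔN²) = √((-288.4)² + (-374.0)²) = 472.3 m.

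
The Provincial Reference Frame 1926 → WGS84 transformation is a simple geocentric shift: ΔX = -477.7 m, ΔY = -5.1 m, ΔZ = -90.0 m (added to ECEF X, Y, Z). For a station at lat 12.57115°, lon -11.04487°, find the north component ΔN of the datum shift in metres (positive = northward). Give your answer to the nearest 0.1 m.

The local north axis is (−sin φ cos λ, −sin φ sin λ, cos φ), giving ΔN = 102.046 − 0.213 − 87.842 = 13.99 m.

ΔN = 14.0 m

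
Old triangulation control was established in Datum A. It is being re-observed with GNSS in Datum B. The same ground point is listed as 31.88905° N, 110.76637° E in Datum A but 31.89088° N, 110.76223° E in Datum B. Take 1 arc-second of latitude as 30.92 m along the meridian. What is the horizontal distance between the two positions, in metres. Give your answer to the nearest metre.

441 m

Δφ = 31.89088° − 31.88905° = +0.00183°; Δλ = 110.76223° − 110.76637° = -0.00414°.
1° of latitude = 3600 × 30.92 = 111312 m.
ΔN = Δφ × 111312 = 203.7 m; ΔE = Δλ × 111312 × cos(31.88905°) = -0.00414 × 111312 × 0.849073 = -391.3 m.
Distance = √(ΔE² + ΔN²) = √((-391.3)² + 203.7²) = 441.1 m.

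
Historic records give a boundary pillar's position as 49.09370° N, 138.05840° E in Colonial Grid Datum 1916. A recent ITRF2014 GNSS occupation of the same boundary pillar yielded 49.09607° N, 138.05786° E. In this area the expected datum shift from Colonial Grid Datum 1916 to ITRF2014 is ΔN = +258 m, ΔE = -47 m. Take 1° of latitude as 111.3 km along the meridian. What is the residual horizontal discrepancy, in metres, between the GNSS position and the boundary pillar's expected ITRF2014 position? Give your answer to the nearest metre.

Observed coordinate differences: Δφ = +0.00237°, Δλ = -0.00054°.
Converting to metres (1° lat = 111300 m, cos φ = 0.654824): observed ΔN = 263.8 m, observed ΔE = -39.4 m.
Subtracting the expected shift leaves a residual of 263.8 − (258) = 5.8 m north and -39.4 − (-47) = 7.6 m east.
Residual distance = √(5.8² + 7.6²) = 9.6 m.

10 m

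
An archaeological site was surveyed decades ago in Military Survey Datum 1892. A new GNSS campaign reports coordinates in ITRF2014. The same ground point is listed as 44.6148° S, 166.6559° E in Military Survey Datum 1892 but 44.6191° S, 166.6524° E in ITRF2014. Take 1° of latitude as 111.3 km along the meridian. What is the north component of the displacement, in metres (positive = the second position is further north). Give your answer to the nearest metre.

ΔN = -479 m

Δφ = -44.6191° − -44.6148° = -0.0043°; Δλ = 166.6524° − 166.6559° = -0.0035°.
ΔN = Δφ × 111300 = -478.6 m; ΔE = Δλ × 111300 × cos(-44.6148°) = -0.0035 × 111300 × 0.711845 = -277.3 m.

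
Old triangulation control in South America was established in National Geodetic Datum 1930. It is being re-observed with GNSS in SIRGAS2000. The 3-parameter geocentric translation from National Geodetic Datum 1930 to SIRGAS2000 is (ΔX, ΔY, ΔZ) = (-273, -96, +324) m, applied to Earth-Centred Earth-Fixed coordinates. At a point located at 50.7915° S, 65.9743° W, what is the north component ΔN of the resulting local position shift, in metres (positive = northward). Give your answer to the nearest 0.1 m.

ΔN = 186.6 m

At φ = -50.7915°, λ = -65.9743°: sin φ = -0.774851, cos φ = 0.632144, sin λ = -0.913363, cos λ = 0.407146.
ΔN = −sin φ cos λ·ΔX − sin φ sin λ·ΔY + cos φ·ΔZ = −(-0.774851)(0.407146)(-273) − (-0.774851)(-0.913363)(-96) + (0.632144)(324) = 186.63 m.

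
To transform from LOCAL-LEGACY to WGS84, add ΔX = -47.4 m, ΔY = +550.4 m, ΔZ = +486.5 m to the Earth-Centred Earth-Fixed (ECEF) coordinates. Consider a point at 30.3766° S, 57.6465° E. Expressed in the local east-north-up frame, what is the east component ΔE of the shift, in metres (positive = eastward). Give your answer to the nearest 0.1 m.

At φ = -30.3766°, λ = 57.6465°: sin φ = -0.505681, cos φ = 0.862720, sin λ = 0.844763, cos λ = 0.535141.
ΔE = −sin λ·ΔX + cos λ·ΔY = −(0.844763)·(-47.4) + (0.535141)·(550.4) = 334.58 m.

ΔE = 334.6 m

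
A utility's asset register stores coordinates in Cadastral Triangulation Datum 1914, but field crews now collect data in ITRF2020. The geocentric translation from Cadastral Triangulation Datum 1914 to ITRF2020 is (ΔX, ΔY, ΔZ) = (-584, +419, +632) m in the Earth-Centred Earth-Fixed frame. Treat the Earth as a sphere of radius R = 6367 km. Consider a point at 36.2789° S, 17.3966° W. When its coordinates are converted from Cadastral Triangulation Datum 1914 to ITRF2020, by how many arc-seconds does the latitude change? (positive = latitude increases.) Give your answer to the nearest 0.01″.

Δφ = 3.42″

sin φ = -0.591716, cos φ = 0.806146, sin λ = -0.298984, cos λ = 0.954258.
North component: ΔN = −sin φ cos λ·ΔX − sin φ sin λ·ΔY + cos φ·ΔZ = −(-0.591716)(0.954258)(-584) − (-0.591716)(-0.298984)(419) + (0.806146)(632) = 105.60 m.
1° of latitude spans πR/180 = 111125 m, so Δφ = 105.60 / 111125 × 3600 = 3.421″.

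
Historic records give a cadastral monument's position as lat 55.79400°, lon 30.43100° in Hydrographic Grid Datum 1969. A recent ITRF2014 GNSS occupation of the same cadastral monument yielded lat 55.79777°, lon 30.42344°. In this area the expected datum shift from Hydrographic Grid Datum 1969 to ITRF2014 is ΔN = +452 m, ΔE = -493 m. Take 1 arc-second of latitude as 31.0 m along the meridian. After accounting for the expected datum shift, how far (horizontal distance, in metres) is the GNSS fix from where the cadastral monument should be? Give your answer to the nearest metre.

36 m

Observed coordinate differences: Δφ = +0.00377°, Δλ = -0.00756°.
Converting to metres (1° lat = 111600 m, cos φ = 0.562170): observed ΔN = 420.7 m, observed ΔE = -474.3 m.
Subtracting the expected shift leaves a residual of 420.7 − (452) = -31.3 m north and -474.3 − (-493) = 18.7 m east.
Residual distance = √((-31.3)² + 18.7²) = 36.4 m.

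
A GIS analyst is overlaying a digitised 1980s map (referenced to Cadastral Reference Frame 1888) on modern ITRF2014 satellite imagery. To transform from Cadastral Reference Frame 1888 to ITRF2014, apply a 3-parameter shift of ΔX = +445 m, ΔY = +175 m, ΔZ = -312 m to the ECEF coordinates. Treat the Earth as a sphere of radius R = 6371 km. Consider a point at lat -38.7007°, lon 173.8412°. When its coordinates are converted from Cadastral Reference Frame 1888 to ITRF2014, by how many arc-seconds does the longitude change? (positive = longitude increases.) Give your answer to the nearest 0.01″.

Δλ = -9.20″

sin φ = -0.625252, cos φ = 0.780423, sin λ = 0.107284, cos λ = -0.994228.
East component: ΔE = −sin λ·ΔX + cos λ·ΔY = −(0.107284)(445) + (-0.994228)(175) = -221.73 m.
1° of latitude spans πR/180 = 111195 m; at latitude φ, 1° of longitude spans that × cos φ = 86779.1 m, so Δλ = -221.73 / 86779.1 × 3600 = -9.198″.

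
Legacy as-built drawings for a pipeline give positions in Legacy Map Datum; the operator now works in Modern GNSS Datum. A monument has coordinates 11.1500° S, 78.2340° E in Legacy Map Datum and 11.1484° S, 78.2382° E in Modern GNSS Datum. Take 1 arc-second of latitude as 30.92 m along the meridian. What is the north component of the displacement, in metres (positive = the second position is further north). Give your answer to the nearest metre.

Δφ = -11.1484° − -11.1500° = +0.0016°; Δλ = 78.2382° − 78.2340° = +0.0042°.
1° of latitude = 3600 × 30.92 = 111312 m.
ΔN = Δφ × 111312 = 178.1 m; ΔE = Δλ × 111312 × cos(-11.1500°) = +0.0042 × 111312 × 0.981124 = 458.7 m.

ΔN = 178 m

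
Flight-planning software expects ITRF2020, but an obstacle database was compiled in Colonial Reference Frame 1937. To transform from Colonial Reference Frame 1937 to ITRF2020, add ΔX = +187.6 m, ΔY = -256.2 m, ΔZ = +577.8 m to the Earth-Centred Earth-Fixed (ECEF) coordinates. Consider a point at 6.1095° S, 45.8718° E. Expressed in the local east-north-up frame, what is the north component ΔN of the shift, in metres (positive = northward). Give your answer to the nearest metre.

The local north axis is (−sin φ cos λ, −sin φ sin λ, cos φ), giving ΔN = 13.902 − 19.572 + 574.518 = 568.85 m.

ΔN = 569 m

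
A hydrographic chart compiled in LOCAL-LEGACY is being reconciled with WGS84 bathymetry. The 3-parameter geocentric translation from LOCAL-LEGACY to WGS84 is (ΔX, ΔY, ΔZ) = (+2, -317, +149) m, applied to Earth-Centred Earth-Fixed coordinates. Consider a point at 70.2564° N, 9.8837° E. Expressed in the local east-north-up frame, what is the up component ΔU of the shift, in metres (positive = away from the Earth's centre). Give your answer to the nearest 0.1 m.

ΔU = 122.5 m

The local up (radial) axis is (cos φ cos λ, cos φ sin λ, sin φ), giving ΔU = 0.666 − 18.381 + 140.241 = 122.53 m.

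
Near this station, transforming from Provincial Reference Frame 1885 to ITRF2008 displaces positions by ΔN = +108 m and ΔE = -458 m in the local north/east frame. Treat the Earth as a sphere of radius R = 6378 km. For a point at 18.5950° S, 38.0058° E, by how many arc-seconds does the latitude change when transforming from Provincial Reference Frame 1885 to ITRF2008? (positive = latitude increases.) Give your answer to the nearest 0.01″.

Δφ = 3.49″

On a sphere of radius R, 1 rad of latitude = R, so Δφ = ΔN / R = 108.0 / 6378000 = 1.6933e-05 rad = 3.493″.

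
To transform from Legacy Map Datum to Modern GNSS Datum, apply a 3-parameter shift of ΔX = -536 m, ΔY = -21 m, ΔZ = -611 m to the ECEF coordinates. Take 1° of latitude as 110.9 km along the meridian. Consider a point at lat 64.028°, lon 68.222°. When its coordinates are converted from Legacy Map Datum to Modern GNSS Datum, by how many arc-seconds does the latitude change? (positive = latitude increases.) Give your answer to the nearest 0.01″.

Δφ = -2.31″

sin φ = 0.899008, cos φ = 0.437932, sin λ = 0.928628, cos λ = 0.371011.
North component: ΔN = −sin φ cos λ·ΔX − sin φ sin λ·ΔY + cos φ·ΔZ = −(0.899008)(0.371011)(-536) − (0.899008)(0.928628)(-21) + (0.437932)(-611) = -71.27 m.
1° of latitude spans 110900 m, so Δφ = -71.27 / 110900 × 3600 = -2.313″.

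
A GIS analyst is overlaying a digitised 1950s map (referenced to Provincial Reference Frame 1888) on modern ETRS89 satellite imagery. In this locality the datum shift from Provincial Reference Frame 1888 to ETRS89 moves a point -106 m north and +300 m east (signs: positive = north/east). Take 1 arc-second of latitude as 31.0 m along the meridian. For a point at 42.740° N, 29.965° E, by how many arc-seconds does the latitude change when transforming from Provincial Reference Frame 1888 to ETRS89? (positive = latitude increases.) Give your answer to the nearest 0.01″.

1″ of latitude = 31.00 m, so Δφ = -106.0 / 31.00 = -3.419″.

Δφ = -3.42″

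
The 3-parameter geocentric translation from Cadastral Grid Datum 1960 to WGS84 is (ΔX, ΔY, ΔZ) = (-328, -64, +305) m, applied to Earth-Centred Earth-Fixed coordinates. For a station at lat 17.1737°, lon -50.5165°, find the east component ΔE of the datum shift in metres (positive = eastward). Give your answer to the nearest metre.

ΔE = -294 m

At φ = 17.1737°, λ = -50.5165°: sin φ = 0.295270, cos φ = 0.955414, sin λ = -0.771808, cos λ = 0.635856.
ΔE = −sin λ·ΔX + cos λ·ΔY = −(-0.771808)·(-328) + (0.635856)·(-64) = -293.85 m.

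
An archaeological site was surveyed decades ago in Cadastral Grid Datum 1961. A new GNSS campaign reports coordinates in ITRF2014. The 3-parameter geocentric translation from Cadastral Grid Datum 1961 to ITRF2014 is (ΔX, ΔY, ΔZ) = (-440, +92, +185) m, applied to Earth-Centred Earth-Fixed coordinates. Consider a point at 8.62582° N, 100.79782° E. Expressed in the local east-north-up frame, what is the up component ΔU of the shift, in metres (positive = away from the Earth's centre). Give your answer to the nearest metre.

The local up (radial) axis is (cos φ cos λ, cos φ sin λ, sin φ), giving ΔU = 81.499 + 89.349 + 27.746 = 198.59 m.

ΔU = 199 m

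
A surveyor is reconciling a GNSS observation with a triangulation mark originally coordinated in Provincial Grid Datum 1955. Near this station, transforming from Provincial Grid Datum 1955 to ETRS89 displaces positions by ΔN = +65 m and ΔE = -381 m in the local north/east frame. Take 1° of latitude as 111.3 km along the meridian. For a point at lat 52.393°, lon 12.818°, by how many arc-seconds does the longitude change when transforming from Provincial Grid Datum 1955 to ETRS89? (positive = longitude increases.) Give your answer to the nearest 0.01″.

At latitude 52.393°, cos φ = 0.610242.
1° of longitude at this latitude = 111.3 × cos φ = 67.92 km, so Δλ = -381.0 / 67919.9 = -0.0056095° = -20.194″.

Δλ = -20.19″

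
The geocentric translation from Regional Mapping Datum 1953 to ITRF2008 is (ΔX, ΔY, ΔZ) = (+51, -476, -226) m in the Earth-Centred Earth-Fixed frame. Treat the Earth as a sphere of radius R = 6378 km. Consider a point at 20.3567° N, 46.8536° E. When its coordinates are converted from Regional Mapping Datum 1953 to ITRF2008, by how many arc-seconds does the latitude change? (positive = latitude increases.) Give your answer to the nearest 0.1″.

Δφ = -3.3″

sin φ = 0.347864, cos φ = 0.937545, sin λ = 0.729609, cos λ = 0.683865.
North component: ΔN = −sin φ cos λ·ΔX − sin φ sin λ·ΔY + cos φ·ΔZ = −(0.347864)(0.683865)(51) − (0.347864)(0.729609)(-476) + (0.937545)(-226) = -103.21 m.
1° of latitude spans πR/180 = 111317 m, so Δφ = -103.21 / 111317 × 3600 = -3.338″.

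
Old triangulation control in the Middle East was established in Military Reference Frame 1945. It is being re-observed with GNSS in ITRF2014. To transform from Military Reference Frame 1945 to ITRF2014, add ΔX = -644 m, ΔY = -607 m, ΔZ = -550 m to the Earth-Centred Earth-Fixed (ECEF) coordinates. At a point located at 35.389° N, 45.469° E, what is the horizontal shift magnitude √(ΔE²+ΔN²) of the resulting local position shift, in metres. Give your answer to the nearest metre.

72 m

At φ = 35.389°, λ = 45.469°: sin φ = 0.579125, cos φ = 0.815239, sin λ = 0.712871, cos λ = 0.701295.
ΔE = −sin λ·ΔX + cos λ·ΔY = −(0.712871)·(-644) + (0.701295)·(-607) = 33.40 m.
ΔN = −sin φ cos λ·ΔX − sin φ sin λ·ΔY + cos φ·ΔZ = −(0.579125)(0.701295)(-644) − (0.579125)(0.712871)(-607) + (0.815239)(-550) = 63.77 m.
Horizontal magnitude = √(ΔE² + ΔN²) = √(33.40² + 63.77²) = 71.98 m.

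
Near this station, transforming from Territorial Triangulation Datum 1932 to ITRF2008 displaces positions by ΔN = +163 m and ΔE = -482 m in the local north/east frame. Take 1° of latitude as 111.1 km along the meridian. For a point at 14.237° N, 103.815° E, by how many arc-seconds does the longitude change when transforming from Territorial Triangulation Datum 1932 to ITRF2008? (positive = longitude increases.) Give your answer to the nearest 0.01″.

At latitude 14.237°, cos φ = 0.969287.
1° of longitude at this latitude = 111.1 × cos φ = 107.69 km, so Δλ = -482.0 / 107687.8 = -0.0044759° = -16.113″.

Δλ = -16.11″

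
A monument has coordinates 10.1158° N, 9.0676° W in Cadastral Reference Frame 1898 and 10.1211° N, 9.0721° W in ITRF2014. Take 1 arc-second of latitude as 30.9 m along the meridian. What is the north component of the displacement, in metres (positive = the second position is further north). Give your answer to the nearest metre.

Δφ = 10.1211° − 10.1158° = +0.0053°; Δλ = -9.0721° − -9.0676° = -0.0045°.
1° of latitude = 3600 × 30.90 = 111240 m.
ΔN = Δφ × 111240 = 589.6 m; ΔE = Δλ × 111240 × cos(10.1158°) = -0.0045 × 111240 × 0.984455 = -492.8 m.

ΔN = 590 m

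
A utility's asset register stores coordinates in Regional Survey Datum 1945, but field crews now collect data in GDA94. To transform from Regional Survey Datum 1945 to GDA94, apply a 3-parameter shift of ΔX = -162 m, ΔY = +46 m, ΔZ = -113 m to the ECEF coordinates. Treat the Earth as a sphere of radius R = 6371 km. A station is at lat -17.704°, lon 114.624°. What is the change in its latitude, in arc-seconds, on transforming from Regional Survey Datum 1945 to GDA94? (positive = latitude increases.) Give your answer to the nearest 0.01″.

sin φ = -0.304100, cos φ = 0.952640, sin λ = 0.909062, cos λ = -0.416662.
North component: ΔN = −sin φ cos λ·ΔX − sin φ sin λ·ΔY + cos φ·ΔZ = −(-0.304100)(-0.416662)(-162) − (-0.304100)(0.909062)(46) + (0.952640)(-113) = -74.41 m.
1° of latitude spans πR/180 = 111195 m, so Δφ = -74.41 / 111195 × 3600 = -2.409″.

Δφ = -2.41″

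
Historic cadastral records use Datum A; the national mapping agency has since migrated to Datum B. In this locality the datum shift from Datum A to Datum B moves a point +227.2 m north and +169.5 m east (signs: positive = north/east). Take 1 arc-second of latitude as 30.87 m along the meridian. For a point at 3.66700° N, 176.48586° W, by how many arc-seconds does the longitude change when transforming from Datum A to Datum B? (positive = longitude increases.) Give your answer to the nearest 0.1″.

Δλ = 5.5″

At latitude 3.66700°, cos φ = 0.997953.
1″ of longitude at this latitude = 30.87 × cos φ = 30.8068 m, so Δλ = 169.5 / 30.8068 = 5.502″.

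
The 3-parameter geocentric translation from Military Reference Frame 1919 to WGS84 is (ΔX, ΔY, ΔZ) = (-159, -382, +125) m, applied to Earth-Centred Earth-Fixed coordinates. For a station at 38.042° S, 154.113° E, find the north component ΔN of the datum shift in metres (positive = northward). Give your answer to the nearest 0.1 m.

The local north axis is (−sin φ cos λ, −sin φ sin λ, cos φ), giving ΔN = 88.150 − 102.777 + 98.445 = 83.82 m.

ΔN = 83.8 m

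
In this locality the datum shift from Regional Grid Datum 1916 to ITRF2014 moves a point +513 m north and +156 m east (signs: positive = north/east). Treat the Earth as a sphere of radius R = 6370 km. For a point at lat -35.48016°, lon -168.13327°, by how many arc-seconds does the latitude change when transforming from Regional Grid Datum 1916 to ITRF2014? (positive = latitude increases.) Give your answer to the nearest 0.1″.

Δφ = 16.6″

On a sphere of radius R, 1 rad of latitude = R, so Δφ = ΔN / R = 513.0 / 6370000 = 8.0534e-05 rad = 16.611″.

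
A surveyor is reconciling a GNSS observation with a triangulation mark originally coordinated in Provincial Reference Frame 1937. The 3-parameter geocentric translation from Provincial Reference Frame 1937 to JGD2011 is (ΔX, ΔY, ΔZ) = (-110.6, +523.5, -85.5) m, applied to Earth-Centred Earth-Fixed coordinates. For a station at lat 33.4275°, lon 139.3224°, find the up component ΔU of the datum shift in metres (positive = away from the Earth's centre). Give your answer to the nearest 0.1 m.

The local up (radial) axis is (cos φ cos λ, cos φ sin λ, sin φ), giving ΔU = 70.003 + 284.775 − 47.100 = 307.68 m.

ΔU = 307.7 m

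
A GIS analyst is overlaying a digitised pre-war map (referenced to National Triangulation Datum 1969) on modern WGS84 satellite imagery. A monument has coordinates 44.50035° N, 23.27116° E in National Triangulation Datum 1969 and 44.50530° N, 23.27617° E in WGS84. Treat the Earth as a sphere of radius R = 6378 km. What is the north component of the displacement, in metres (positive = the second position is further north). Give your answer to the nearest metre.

Δφ = 44.50530° − 44.50035° = +0.00495°; Δλ = 23.27617° − 23.27116° = +0.00501°.
1° along a meridian = πR/180 = 111317 m.
ΔN = Δφ × 111317 = 551.0 m; ΔE = Δλ × 111317 × cos(44.50035°) = +0.00501 × 111317 × 0.713246 = 397.8 m.

ΔN = 551 m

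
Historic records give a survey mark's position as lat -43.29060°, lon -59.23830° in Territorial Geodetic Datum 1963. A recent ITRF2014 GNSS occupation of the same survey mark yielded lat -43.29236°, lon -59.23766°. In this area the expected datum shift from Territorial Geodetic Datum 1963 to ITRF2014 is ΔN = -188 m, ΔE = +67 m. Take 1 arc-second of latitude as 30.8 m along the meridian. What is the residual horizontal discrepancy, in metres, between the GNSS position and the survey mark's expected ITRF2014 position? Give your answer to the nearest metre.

Observed coordinate differences: Δφ = -0.00176°, Δλ = +0.00064°.
Converting to metres (1° lat = 110880 m, cos φ = 0.727885): observed ΔN = -195.1 m, observed ΔE = 51.7 m.
Subtracting the expected shift leaves a residual of -195.1 − (-188) = -7.1 m north and 51.7 − (67) = -15.3 m east.
Residual distance = √((-7.1)² + (-15.3)²) = 16.9 m.

17 m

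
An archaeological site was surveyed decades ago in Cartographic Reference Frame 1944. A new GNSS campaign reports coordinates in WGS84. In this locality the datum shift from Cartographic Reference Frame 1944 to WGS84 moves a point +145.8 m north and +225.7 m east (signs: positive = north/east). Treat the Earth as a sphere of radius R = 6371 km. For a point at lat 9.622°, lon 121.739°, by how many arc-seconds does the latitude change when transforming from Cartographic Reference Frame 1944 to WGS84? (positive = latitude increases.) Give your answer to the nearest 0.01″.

Δφ = 4.72″

On a sphere of radius R, 1 rad of latitude = R, so Δφ = ΔN / R = 145.8 / 6371000 = 2.2885e-05 rad = 4.720″.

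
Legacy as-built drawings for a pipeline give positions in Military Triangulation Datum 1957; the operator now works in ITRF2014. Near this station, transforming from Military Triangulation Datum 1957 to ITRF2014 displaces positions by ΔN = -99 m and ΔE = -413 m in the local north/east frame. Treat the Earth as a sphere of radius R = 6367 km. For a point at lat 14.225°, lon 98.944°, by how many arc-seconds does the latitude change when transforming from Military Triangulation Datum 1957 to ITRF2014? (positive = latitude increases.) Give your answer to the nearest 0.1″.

On a sphere of radius R, 1 rad of latitude = R, so Δφ = ΔN / R = -99.0 / 6367000 = -1.5549e-05 rad = -3.207″.

Δφ = -3.2″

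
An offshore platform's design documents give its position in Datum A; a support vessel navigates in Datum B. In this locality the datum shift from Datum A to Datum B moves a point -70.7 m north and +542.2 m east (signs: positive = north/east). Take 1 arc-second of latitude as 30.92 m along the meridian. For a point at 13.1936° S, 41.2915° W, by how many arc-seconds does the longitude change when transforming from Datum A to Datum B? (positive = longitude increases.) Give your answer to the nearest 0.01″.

At latitude -13.1936°, cos φ = 0.973604.
1″ of longitude at this latitude = 30.92 × cos φ = 30.1038 m, so Δλ = 542.2 / 30.1038 = 18.011″.

Δλ = 18.01″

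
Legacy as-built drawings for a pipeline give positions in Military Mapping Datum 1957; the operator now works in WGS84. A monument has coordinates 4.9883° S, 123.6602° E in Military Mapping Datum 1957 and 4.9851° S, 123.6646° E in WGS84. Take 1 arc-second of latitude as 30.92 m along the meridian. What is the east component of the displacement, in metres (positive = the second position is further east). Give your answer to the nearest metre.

ΔE = 488 m

Δφ = -4.9851° − -4.9883° = +0.0032°; Δλ = 123.6646° − 123.6602° = +0.0044°.
1° of latitude = 3600 × 30.92 = 111312 m.
ΔN = Δφ × 111312 = 356.2 m; ΔE = Δλ × 111312 × cos(-4.9883°) = +0.0044 × 111312 × 0.996212 = 487.9 m.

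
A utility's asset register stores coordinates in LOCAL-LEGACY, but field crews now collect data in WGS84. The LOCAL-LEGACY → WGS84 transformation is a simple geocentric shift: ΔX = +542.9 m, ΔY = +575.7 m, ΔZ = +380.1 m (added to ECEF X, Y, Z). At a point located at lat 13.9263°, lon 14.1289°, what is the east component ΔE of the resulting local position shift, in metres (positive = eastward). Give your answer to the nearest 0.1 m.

ΔE = 425.8 m

At φ = 13.9263°, λ = 14.1289°: sin φ = 0.240674, cos φ = 0.970606, sin λ = 0.244104, cos λ = 0.969749.
ΔE = −sin λ·ΔX + cos λ·ΔY = −(0.244104)·(542.9) + (0.969749)·(575.7) = 425.76 m.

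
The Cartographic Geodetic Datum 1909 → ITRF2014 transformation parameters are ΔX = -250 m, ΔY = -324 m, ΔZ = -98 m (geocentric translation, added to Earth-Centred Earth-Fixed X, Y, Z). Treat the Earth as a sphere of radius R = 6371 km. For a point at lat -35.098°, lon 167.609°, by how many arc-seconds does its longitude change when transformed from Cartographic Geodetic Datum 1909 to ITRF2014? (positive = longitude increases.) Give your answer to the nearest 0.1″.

Δλ = 14.6″

sin φ = -0.574977, cos φ = 0.818170, sin λ = 0.214582, cos λ = -0.976706.
East component: ΔE = −sin λ·ΔX + cos λ·ΔY = −(0.214582)(-250) + (-0.976706)(-324) = 370.10 m.
1° of latitude spans πR/180 = 111195 m; at latitude φ, 1° of longitude spans that × cos φ = 90976.3 m, so Δλ = 370.10 / 90976.3 × 3600 = 14.645″.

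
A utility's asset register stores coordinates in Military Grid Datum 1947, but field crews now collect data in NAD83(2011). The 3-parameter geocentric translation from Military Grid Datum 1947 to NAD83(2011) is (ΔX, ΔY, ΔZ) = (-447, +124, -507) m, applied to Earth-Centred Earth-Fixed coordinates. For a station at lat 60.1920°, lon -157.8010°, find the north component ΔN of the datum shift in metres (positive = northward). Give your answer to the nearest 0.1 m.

ΔN = -570.5 m

At φ = 60.1920°, λ = -157.8010°: sin φ = 0.867696, cos φ = 0.497095, sin λ = -0.377825, cos λ = -0.925877.
ΔN = −sin φ cos λ·ΔX − sin φ sin λ·ΔY + cos φ·ΔZ = −(0.867696)(-0.925877)(-447) − (0.867696)(-0.377825)(124) + (0.497095)(-507) = -570.49 m.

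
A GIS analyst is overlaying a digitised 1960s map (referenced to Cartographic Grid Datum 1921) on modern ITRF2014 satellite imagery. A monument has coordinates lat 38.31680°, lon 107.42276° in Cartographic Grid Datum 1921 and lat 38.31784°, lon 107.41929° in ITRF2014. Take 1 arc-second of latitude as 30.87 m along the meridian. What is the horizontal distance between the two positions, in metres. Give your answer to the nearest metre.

324 m

Δφ = 38.31784° − 38.31680° = +0.00104°; Δλ = 107.41929° − 107.42276° = -0.00347°.
1° of latitude = 3600 × 30.87 = 111132 m.
ΔN = Δφ × 111132 = 115.6 m; ΔE = Δλ × 111132 × cos(38.31680°) = -0.00347 × 111132 × 0.784595 = -302.6 m.
Distance = √(ΔE² + ΔN²) = √((-302.6)² + 115.6²) = 323.9 m.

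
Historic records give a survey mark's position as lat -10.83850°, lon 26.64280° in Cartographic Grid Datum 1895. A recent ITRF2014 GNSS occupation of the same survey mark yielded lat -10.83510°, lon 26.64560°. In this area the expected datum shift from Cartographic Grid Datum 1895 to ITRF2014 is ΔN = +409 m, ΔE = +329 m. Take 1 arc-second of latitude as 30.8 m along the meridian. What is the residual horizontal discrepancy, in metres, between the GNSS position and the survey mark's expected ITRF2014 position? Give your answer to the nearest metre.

40 m

Observed coordinate differences: Δφ = +0.00340°, Δλ = +0.00280°.
Converting to metres (1° lat = 110880 m, cos φ = 0.982161): observed ΔN = 377.0 m, observed ΔE = 304.9 m.
Subtracting the expected shift leaves a residual of 377.0 − (409) = -32.0 m north and 304.9 − (329) = -24.1 m east.
Residual distance = √((-32.0)² + (-24.1)²) = 40.1 m.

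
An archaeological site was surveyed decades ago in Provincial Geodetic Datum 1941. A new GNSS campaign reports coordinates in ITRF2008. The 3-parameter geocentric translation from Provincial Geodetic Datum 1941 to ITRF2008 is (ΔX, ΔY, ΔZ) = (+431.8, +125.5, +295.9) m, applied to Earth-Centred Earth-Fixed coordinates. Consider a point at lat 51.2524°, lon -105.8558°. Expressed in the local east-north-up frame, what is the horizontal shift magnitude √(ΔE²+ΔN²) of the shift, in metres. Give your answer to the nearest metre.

532 m

The local east axis at (φ, λ) is (−sin λ, cos λ, 0), so ΔE = −sin(-105.8558°)·431.8 + cos(-105.8558°)·125.5 = 381.08 m.
The local north axis is (−sin φ cos λ, −sin φ sin λ, cos φ), giving ΔN = 92.010 + 94.155 + 185.201 = 371.37 m.
Horizontal magnitude = √(ΔE² + ΔN²) = √(381.08² + 371.37²) = 532.11 m.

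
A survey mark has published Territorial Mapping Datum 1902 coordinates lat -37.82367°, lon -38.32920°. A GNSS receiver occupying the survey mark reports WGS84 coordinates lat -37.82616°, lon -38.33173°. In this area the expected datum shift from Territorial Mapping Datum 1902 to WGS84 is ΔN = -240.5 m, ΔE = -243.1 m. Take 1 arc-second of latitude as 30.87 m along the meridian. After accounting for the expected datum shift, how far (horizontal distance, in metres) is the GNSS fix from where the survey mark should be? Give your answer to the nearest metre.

42 m

Observed coordinate differences: Δφ = -0.00249°, Δλ = -0.00253°.
Converting to metres (1° lat = 111132 m, cos φ = 0.789902): observed ΔN = -276.7 m, observed ΔE = -222.1 m.
Subtracting the expected shift leaves a residual of -276.7 − (-240.5) = -36.2 m north and -222.1 − (-243.1) = 21.0 m east.
Residual distance = √((-36.2)² + 21.0²) = 41.9 m.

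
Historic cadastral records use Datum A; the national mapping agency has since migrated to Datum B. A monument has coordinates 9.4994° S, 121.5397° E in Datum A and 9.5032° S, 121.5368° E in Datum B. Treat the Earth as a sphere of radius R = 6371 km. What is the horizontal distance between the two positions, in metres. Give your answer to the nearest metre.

529 m

Δφ = -9.5032° − -9.4994° = -0.0038°; Δλ = 121.5368° − 121.5397° = -0.0029°.
1° along a meridian = πR/180 = 111195 m.
ΔN = Δφ × 111195 = -422.5 m; ΔE = Δλ × 111195 × cos(-9.4994°) = -0.0029 × 111195 × 0.986287 = -318.0 m.
Distance = √(ΔE² + ΔN²) = √((-318.0)² + (-422.5)²) = 528.9 m.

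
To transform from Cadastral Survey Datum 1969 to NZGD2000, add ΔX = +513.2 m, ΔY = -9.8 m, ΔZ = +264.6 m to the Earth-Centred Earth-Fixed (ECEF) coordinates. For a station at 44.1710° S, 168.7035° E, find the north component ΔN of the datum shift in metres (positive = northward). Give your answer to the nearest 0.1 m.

ΔN = -162.2 m

At φ = -44.1710°, λ = 168.7035°: sin φ = -0.696802, cos φ = 0.717263, sin λ = 0.195886, cos λ = -0.980627.
ΔN = −sin φ cos λ·ΔX − sin φ sin λ·ΔY + cos φ·ΔZ = −(-0.696802)(-0.980627)(513.2) − (-0.696802)(0.195886)(-9.8) + (0.717263)(264.6) = -162.22 m.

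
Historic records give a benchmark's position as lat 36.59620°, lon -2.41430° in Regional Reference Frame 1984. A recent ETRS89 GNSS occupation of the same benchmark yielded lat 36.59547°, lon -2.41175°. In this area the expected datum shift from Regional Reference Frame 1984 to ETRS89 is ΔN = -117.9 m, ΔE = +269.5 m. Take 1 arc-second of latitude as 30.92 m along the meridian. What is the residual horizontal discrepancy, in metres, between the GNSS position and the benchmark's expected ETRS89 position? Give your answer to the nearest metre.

55 m

Observed coordinate differences: Δφ = -0.00073°, Δλ = +0.00255°.
Converting to metres (1° lat = 111312 m, cos φ = 0.802857): observed ΔN = -81.3 m, observed ΔE = 227.9 m.
Subtracting the expected shift leaves a residual of -81.3 − (-117.9) = 36.6 m north and 227.9 − (269.5) = -41.6 m east.
Residual distance = √(36.6² + (-41.6)²) = 55.4 m.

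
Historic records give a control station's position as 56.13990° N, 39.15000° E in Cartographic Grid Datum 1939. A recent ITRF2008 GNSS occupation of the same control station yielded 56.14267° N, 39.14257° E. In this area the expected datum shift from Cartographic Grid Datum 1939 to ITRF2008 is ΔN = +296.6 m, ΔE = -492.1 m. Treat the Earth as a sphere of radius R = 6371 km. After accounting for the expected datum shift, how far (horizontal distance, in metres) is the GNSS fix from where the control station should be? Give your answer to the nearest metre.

Observed coordinate differences: Δφ = +0.00277°, Δλ = -0.00743°.
Converting to metres (1° lat = 111195 m, cos φ = 0.557167): observed ΔN = 308.0 m, observed ΔE = -460.3 m.
Subtracting the expected shift leaves a residual of 308.0 − (296.6) = 11.4 m north and -460.3 − (-492.1) = 31.8 m east.
Residual distance = √(11.4² + 31.8²) = 33.8 m.

34 m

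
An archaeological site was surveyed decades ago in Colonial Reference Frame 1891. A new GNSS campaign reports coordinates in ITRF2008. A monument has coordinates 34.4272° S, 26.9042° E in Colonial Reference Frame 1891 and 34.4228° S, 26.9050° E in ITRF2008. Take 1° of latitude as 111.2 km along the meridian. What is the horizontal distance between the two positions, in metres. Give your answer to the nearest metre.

Δφ = -34.4228° − -34.4272° = +0.0044°; Δλ = 26.9050° − 26.9042° = +0.0008°.
ΔN = Δφ × 111200 = 489.3 m; ΔE = Δλ × 111200 × cos(-34.4272°) = +0.0008 × 111200 × 0.824845 = 73.4 m.
Distance = √(ΔE² + ΔN²) = √(73.4² + 489.3²) = 494.8 m.

495 m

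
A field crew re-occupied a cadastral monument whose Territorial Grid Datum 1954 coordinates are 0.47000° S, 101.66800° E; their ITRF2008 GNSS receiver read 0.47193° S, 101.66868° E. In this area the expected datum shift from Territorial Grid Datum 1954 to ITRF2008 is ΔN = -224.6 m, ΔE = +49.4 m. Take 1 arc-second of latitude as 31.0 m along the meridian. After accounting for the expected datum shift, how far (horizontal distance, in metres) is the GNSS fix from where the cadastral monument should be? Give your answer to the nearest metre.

28 m

Observed coordinate differences: Δφ = -0.00193°, Δλ = +0.00068°.
Converting to metres (1° lat = 111600 m, cos φ = 0.999966): observed ΔN = -215.4 m, observed ΔE = 75.9 m.
Subtracting the expected shift leaves a residual of -215.4 − (-224.6) = 9.2 m north and 75.9 − (49.4) = 26.5 m east.
Residual distance = √(9.2² + 26.5²) = 28.0 m.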